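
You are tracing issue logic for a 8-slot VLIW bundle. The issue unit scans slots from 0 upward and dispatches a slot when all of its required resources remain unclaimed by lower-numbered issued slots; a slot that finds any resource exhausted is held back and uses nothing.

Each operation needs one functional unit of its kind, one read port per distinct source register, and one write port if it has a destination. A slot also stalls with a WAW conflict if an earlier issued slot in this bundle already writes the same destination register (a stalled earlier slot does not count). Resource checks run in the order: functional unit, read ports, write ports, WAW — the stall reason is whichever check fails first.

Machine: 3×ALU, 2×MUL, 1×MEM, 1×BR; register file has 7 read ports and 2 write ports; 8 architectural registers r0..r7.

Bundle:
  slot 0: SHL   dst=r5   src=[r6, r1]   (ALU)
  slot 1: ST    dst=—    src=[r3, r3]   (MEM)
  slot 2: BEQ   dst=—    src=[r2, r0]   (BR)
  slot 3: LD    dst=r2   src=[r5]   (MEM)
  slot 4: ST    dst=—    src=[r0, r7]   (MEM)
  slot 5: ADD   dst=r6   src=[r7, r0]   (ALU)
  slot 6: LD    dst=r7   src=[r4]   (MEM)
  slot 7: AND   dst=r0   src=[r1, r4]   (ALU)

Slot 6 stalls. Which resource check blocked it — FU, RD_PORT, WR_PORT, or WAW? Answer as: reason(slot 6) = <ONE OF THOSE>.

reason(slot 6) = FU

#0 ALU src=r6,r1 dispatched  <A:2 Mu:2 Ld:1 B:1 rd:5 wr:1>
#1 MEM src=r3,r3 dispatched  <A:2 Mu:2 Ld:0 B:1 rd:4 wr:1>
#2 BR src=r2,r0 dispatched  <A:2 Mu:2 Ld:0 B:0 rd:2 wr:1>
#3 MEM src=r5 held:FU  <A:2 Mu:2 Ld:0 B:0 rd:2 wr:1>
#4 MEM src=r0,r7 held:FU  <A:2 Mu:2 Ld:0 B:0 rd:2 wr:1>
#5 ALU src=r7,r0 dispatched  <A:1 Mu:2 Ld:0 B:0 rd:0 wr:0>
#6 MEM src=r4 held:FU  <A:1 Mu:2 Ld:0 B:0 rd:0 wr:0>
#7 ALU src=r1,r4 held:RD_PORT  <A:1 Mu:2 Ld:0 B:0 rd:0 wr:0>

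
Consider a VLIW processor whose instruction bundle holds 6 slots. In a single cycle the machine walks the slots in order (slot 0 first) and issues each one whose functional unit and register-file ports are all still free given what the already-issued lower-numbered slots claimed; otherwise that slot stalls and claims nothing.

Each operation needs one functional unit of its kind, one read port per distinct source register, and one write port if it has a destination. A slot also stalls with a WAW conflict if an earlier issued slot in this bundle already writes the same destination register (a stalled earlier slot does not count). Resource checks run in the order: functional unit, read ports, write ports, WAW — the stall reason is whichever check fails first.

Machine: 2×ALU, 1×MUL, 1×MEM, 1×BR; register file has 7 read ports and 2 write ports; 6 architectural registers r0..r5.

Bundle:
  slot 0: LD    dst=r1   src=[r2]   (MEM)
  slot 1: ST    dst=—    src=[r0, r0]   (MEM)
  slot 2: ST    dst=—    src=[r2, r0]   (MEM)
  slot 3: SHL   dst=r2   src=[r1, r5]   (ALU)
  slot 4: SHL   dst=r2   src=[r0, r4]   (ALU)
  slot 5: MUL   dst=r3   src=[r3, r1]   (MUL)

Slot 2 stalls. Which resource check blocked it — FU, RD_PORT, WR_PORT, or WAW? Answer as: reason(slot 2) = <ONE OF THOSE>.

(0) want 1×MEM +1rd +1wr — yes → AL2|MU1|ME0|BR1|rd6|wr1
(1) want 1×MEM +1rd +0wr — FU → AL2|MU1|ME0|BR1|rd6|wr1
(2) want 1×MEM +2rd +0wr — FU → AL2|MU1|ME0|BR1|rd6|wr1
(3) want 1×ALU +2rd +1wr — yes → AL1|MU1|ME0|BR1|rd4|wr0
(4) want 1×ALU +2rd +1wr — WR_PORT → AL1|MU1|ME0|BR1|rd4|wr0
(5) want 1×MUL +2rd +1wr — WR_PORT → AL1|MU1|ME0|BR1|rd4|wr0

reason(slot 2) = FU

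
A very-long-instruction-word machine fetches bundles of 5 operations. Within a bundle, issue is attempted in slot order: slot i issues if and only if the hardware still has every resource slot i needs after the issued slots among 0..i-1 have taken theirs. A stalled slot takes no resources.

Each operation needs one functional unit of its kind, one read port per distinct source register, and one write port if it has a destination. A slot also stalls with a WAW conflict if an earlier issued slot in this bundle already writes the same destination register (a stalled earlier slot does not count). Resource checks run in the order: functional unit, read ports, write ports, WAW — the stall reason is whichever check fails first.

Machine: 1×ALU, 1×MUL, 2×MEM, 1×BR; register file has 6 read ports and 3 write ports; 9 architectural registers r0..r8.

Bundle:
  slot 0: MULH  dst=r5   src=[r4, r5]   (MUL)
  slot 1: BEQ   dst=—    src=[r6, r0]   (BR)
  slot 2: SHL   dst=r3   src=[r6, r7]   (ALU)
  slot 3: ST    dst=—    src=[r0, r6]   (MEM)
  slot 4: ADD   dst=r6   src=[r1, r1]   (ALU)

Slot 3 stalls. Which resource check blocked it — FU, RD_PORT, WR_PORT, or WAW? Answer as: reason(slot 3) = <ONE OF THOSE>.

reason(slot 3) = RD_PORT

#0 MUL src=r4,r5 dispatched  <A:1 Mu:0 Ld:2 B:1 rd:4 wr:2>
#1 BR src=r6,r0 dispatched  <A:1 Mu:0 Ld:2 B:0 rd:2 wr:2>
#2 ALU src=r6,r7 dispatched  <A:0 Mu:0 Ld:2 B:0 rd:0 wr:1>
#3 MEM src=r0,r6 held:RD_PORT  <A:0 Mu:0 Ld:2 B:0 rd:0 wr:1>
#4 ALU src=r1,r1 held:FU  <A:0 Mu:0 Ld:2 B:0 rd:0 wr:1>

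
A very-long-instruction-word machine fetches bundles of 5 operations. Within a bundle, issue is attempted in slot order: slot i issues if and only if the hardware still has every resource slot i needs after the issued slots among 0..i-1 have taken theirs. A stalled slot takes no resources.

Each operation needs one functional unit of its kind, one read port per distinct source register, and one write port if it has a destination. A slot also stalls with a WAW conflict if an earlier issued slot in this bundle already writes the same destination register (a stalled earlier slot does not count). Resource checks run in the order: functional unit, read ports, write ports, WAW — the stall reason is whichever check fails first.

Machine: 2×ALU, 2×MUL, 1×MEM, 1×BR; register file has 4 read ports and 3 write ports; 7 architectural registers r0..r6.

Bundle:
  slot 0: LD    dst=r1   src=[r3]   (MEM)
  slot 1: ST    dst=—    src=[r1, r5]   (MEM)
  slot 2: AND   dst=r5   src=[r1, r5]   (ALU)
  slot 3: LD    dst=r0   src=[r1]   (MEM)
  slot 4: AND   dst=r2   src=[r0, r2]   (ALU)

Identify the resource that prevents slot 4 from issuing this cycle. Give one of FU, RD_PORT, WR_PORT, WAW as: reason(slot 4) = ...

[0] MEM needs rd=1 wr=1: ok; after: ALU=2 MUL=2 MEM=0 BR=1, R=3, W=2
[1] MEM needs rd=2 wr=0: FU; after: ALU=2 MUL=2 MEM=0 BR=1, R=3, W=2
[2] ALU needs rd=2 wr=1: ok; after: ALU=1 MUL=2 MEM=0 BR=1, R=1, W=1
[3] MEM needs rd=1 wr=1: FU; after: ALU=1 MUL=2 MEM=0 BR=1, R=1, W=1
[4] ALU needs rd=2 wr=1: RD_PORT; after: ALU=1 MUL=2 MEM=0 BR=1, R=1, W=1

reason(slot 4) = RD_PORT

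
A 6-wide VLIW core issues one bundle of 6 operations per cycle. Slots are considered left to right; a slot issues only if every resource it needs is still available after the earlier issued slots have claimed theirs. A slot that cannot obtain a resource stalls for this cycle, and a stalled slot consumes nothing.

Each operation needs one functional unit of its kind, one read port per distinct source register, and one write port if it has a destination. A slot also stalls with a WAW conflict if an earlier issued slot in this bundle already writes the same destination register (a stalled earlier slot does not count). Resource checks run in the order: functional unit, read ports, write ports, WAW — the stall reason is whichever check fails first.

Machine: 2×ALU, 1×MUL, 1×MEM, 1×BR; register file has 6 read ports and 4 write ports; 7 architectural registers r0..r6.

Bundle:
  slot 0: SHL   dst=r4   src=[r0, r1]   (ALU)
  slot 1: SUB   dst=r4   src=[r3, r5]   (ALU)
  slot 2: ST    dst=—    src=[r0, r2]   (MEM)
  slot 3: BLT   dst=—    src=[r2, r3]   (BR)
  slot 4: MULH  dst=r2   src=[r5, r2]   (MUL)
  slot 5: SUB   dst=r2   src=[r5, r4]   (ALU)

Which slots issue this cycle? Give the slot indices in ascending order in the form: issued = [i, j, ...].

[0] ALU needs rd=2 wr=1: ok; after: ALU=1 MUL=1 MEM=1 BR=1, R=4, W=3
[1] ALU needs rd=2 wr=1: WAW; after: ALU=1 MUL=1 MEM=1 BR=1, R=4, W=3
[2] MEM needs rd=2 wr=0: ok; after: ALU=1 MUL=1 MEM=0 BR=1, R=2, W=3
[3] BR needs rd=2 wr=0: ok; after: ALU=1 MUL=1 MEM=0 BR=0, R=0, W=3
[4] MUL needs rd=2 wr=1: RD_PORT; after: ALU=1 MUL=1 MEM=0 BR=0, R=0, W=3
[5] ALU needs rd=2 wr=1: RD_PORT; after: ALU=1 MUL=1 MEM=0 BR=0, R=0, W=3

issued = [0, 2, 3]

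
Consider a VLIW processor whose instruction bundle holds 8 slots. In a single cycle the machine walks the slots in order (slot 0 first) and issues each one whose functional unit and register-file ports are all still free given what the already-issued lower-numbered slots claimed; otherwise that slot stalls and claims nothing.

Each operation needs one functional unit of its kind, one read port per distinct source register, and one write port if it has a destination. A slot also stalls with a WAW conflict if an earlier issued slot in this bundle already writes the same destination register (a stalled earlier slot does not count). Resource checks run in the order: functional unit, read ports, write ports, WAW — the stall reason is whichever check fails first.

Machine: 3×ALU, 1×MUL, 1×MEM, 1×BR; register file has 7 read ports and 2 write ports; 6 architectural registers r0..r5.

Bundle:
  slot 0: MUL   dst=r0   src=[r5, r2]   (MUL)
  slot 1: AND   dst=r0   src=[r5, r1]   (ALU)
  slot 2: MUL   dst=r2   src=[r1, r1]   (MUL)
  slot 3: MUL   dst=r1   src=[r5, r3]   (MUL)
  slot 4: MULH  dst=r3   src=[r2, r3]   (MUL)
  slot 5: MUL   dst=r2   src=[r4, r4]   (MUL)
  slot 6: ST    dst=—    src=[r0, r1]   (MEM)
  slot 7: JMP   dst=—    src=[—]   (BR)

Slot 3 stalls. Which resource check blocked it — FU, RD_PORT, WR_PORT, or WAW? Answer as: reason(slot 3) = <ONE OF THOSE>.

reason(slot 3) = FU

[0] MUL needs rd=2 wr=1: ok; after: ALU=3 MUL=0 MEM=1 BR=1, R=5, W=1
[1] ALU needs rd=2 wr=1: WAW; after: ALU=3 MUL=0 MEM=1 BR=1, R=5, W=1
[2] MUL needs rd=1 wr=1: FU; after: ALU=3 MUL=0 MEM=1 BR=1, R=5, W=1
[3] MUL needs rd=2 wr=1: FU; after: ALU=3 MUL=0 MEM=1 BR=1, R=5, W=1
[4] MUL needs rd=2 wr=1: FU; after: ALU=3 MUL=0 MEM=1 BR=1, R=5, W=1
[5] MUL needs rd=1 wr=1: FU; after: ALU=3 MUL=0 MEM=1 BR=1, R=5, W=1
[6] MEM needs rd=2 wr=0: ok; after: ALU=3 MUL=0 MEM=0 BR=1, R=3, W=1
[7] BR needs rd=0 wr=0: ok; after: ALU=3 MUL=0 MEM=0 BR=0, R=3, W=1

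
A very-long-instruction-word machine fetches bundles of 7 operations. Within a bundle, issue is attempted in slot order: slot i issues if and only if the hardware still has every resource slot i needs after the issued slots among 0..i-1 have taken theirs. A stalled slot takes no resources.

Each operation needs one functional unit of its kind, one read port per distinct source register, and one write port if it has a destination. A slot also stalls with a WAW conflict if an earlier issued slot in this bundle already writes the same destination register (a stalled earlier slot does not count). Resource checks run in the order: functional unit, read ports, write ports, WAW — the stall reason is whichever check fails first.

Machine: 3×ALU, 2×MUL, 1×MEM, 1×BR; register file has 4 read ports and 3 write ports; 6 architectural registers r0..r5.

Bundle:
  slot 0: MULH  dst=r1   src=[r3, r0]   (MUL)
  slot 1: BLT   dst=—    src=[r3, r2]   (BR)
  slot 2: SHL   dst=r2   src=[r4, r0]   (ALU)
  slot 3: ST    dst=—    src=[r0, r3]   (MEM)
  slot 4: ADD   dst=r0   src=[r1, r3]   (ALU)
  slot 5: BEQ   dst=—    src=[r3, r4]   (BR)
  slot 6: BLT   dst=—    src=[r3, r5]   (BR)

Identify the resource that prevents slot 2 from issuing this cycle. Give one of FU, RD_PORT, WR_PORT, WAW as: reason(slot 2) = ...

reason(slot 2) = RD_PORT

[0] MUL needs rd=2 wr=1: ok; after: ALU=3 MUL=1 MEM=1 BR=1, R=2, W=2
[1] BR needs rd=2 wr=0: ok; after: ALU=3 MUL=1 MEM=1 BR=0, R=0, W=2
[2] ALU needs rd=2 wr=1: RD_PORT; after: ALU=3 MUL=1 MEM=1 BR=0, R=0, W=2
[3] MEM needs rd=2 wr=0: RD_PORT; after: ALU=3 MUL=1 MEM=1 BR=0, R=0, W=2
[4] ALU needs rd=2 wr=1: RD_PORT; after: ALU=3 MUL=1 MEM=1 BR=0, R=0, W=2
[5] BR needs rd=2 wr=0: FU; after: ALU=3 MUL=1 MEM=1 BR=0, R=0, W=2
[6] BR needs rd=2 wr=0: FU; after: ALU=3 MUL=1 MEM=1 BR=0, R=0, W=2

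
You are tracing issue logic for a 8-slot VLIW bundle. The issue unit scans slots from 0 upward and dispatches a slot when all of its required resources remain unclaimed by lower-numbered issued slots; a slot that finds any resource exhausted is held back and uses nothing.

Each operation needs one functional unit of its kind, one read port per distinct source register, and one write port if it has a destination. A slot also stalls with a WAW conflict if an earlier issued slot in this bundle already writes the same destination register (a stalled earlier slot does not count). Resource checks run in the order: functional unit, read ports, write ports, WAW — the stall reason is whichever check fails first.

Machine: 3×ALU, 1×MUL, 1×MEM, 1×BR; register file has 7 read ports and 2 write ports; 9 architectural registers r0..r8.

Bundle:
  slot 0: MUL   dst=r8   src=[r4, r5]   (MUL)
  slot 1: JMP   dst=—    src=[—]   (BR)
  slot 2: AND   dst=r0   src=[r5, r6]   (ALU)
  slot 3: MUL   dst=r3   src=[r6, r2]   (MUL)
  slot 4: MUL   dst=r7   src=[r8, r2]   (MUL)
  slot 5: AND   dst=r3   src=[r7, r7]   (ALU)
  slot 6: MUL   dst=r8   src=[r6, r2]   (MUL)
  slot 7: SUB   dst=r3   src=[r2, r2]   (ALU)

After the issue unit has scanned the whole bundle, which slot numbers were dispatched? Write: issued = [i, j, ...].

[0] MUL needs rd=2 wr=1: ok; after: ALU=3 MUL=0 MEM=1 BR=1, R=5, W=1
[1] BR needs rd=0 wr=0: ok; after: ALU=3 MUL=0 MEM=1 BR=0, R=5, W=1
[2] ALU needs rd=2 wr=1: ok; after: ALU=2 MUL=0 MEM=1 BR=0, R=3, W=0
[3] MUL needs rd=2 wr=1: FU; after: ALU=2 MUL=0 MEM=1 BR=0, R=3, W=0
[4] MUL needs rd=2 wr=1: FU; after: ALU=2 MUL=0 MEM=1 BR=0, R=3, W=0
[5] ALU needs rd=1 wr=1: WR_PORT; after: ALU=2 MUL=0 MEM=1 BR=0, R=3, W=0
[6] MUL needs rd=2 wr=1: FU; after: ALU=2 MUL=0 MEM=1 BR=0, R=3, W=0
[7] ALU needs rd=1 wr=1: WR_PORT; after: ALU=2 MUL=0 MEM=1 BR=0, R=3, W=0

issued = [0, 1, 2]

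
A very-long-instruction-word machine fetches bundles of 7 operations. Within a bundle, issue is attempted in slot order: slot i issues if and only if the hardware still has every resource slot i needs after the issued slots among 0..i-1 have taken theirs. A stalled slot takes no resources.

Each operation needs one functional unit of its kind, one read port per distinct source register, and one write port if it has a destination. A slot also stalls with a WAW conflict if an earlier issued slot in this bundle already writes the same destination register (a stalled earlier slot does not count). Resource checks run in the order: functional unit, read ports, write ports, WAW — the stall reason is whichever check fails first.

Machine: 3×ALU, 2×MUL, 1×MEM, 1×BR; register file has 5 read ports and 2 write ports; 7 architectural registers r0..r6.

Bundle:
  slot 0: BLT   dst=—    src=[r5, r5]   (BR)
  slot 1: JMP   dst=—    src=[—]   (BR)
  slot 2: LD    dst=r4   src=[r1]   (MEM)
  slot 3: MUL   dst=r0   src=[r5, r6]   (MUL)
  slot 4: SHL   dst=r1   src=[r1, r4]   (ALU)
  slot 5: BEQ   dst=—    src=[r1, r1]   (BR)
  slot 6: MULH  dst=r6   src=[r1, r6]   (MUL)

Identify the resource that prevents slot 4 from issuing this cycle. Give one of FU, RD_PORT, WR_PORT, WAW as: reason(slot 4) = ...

reason(slot 4) = RD_PORT

(0) want 1×BR +1rd +0wr — yes → AL3|MU2|ME1|BR0|rd4|wr2
(1) want 1×BR +0rd +0wr — FU → AL3|MU2|ME1|BR0|rd4|wr2
(2) want 1×MEM +1rd +1wr — yes → AL3|MU2|ME0|BR0|rd3|wr1
(3) want 1×MUL +2rd +1wr — yes → AL3|MU1|ME0|BR0|rd1|wr0
(4) want 1×ALU +2rd +1wr — RD_PORT → AL3|MU1|ME0|BR0|rd1|wr0
(5) want 1×BR +1rd +0wr — FU → AL3|MU1|ME0|BR0|rd1|wr0
(6) want 1×MUL +2rd +1wr — RD_PORT → AL3|MU1|ME0|BR0|rd1|wr0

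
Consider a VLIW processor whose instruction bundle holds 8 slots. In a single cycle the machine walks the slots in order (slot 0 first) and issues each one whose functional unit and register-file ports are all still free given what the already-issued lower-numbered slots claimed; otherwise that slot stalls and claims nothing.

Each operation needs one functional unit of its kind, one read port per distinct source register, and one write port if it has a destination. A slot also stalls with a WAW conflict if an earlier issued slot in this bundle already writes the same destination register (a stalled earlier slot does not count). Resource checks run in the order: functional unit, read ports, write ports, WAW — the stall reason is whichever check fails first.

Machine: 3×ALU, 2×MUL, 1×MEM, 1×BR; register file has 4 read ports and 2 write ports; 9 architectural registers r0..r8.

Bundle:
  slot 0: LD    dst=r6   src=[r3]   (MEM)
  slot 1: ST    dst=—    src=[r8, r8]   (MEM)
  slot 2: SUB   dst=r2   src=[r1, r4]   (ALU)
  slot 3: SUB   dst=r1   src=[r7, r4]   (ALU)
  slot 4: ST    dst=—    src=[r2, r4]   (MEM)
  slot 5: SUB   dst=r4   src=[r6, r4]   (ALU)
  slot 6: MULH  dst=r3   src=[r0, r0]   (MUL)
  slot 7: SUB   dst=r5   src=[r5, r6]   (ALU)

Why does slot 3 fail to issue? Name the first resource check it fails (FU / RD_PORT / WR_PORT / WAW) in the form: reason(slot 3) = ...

  0. MEM→r6 ⇒ go  {3A/2Mu/0Ld/1B | 3r 1w}
  1. MEM ⇒ no(FU)  {3A/2Mu/0Ld/1B | 3r 1w}
  2. ALU→r2 ⇒ go  {2A/2Mu/0Ld/1B | 1r 0w}
  3. ALU→r1 ⇒ no(RD_PORT)  {2A/2Mu/0Ld/1B | 1r 0w}
  4. MEM ⇒ no(FU)  {2A/2Mu/0Ld/1B | 1r 0w}
  5. ALU→r4 ⇒ no(RD_PORT)  {2A/2Mu/0Ld/1B | 1r 0w}
  6. MUL→r3 ⇒ no(WR_PORT)  {2A/2Mu/0Ld/1B | 1r 0w}
  7. ALU→r5 ⇒ no(RD_PORT)  {2A/2Mu/0Ld/1B | 1r 0w}

reason(slot 3) = RD_PORT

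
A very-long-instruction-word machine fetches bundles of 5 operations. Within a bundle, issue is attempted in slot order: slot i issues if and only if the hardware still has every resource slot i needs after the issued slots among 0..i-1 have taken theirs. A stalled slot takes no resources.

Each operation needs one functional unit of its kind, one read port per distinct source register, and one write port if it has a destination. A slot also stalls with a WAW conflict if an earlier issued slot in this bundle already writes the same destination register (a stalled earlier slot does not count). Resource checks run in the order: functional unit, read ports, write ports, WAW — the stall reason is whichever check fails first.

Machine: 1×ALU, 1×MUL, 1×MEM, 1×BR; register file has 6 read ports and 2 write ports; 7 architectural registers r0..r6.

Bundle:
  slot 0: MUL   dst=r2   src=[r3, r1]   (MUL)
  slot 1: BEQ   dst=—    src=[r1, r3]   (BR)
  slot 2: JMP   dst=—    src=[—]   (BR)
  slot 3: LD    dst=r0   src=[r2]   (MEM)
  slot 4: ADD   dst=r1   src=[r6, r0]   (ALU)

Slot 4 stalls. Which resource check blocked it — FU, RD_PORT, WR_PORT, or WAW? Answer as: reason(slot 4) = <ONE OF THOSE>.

#0 MUL src=r3,r1 dispatched  <A:1 Mu:0 Ld:1 B:1 rd:4 wr:1>
#1 BR src=r1,r3 dispatched  <A:1 Mu:0 Ld:1 B:0 rd:2 wr:1>
#2 BR src=- held:FU  <A:1 Mu:0 Ld:1 B:0 rd:2 wr:1>
#3 MEM src=r2 dispatched  <A:1 Mu:0 Ld:0 B:0 rd:1 wr:0>
#4 ALU src=r6,r0 held:RD_PORT  <A:1 Mu:0 Ld:0 B:0 rd:1 wr:0>

reason(slot 4) = RD_PORT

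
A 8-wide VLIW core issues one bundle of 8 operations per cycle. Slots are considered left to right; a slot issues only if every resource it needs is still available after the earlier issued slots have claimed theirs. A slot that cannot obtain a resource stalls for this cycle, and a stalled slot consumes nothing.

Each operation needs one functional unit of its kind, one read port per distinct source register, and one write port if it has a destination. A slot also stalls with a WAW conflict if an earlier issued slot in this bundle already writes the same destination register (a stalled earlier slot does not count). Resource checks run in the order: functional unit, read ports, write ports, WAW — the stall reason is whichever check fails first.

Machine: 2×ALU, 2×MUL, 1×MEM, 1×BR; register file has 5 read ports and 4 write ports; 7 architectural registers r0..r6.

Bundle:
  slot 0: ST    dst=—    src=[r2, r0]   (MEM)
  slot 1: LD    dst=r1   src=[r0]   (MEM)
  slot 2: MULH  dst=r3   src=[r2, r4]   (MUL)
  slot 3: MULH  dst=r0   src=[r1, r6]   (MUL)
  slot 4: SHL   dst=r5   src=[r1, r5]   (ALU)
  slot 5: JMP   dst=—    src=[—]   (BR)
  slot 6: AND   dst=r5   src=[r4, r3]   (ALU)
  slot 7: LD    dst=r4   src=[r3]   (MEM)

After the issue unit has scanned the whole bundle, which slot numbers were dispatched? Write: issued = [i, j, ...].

  0. MEM ⇒ go  {2A/2Mu/0Ld/1B | 3r 4w}
  1. MEM→r1 ⇒ no(FU)  {2A/2Mu/0Ld/1B | 3r 4w}
  2. MUL→r3 ⇒ go  {2A/1Mu/0Ld/1B | 1r 3w}
  3. MUL→r0 ⇒ no(RD_PORT)  {2A/1Mu/0Ld/1B | 1r 3w}
  4. ALU→r5 ⇒ no(RD_PORT)  {2A/1Mu/0Ld/1B | 1r 3w}
  5. BR ⇒ go  {2A/1Mu/0Ld/0B | 1r 3w}
  6. ALU→r5 ⇒ no(RD_PORT)  {2A/1Mu/0Ld/0B | 1r 3w}
  7. MEM→r4 ⇒ no(FU)  {2A/1Mu/0Ld/0B | 1r 3w}

issued = [0, 2, 5]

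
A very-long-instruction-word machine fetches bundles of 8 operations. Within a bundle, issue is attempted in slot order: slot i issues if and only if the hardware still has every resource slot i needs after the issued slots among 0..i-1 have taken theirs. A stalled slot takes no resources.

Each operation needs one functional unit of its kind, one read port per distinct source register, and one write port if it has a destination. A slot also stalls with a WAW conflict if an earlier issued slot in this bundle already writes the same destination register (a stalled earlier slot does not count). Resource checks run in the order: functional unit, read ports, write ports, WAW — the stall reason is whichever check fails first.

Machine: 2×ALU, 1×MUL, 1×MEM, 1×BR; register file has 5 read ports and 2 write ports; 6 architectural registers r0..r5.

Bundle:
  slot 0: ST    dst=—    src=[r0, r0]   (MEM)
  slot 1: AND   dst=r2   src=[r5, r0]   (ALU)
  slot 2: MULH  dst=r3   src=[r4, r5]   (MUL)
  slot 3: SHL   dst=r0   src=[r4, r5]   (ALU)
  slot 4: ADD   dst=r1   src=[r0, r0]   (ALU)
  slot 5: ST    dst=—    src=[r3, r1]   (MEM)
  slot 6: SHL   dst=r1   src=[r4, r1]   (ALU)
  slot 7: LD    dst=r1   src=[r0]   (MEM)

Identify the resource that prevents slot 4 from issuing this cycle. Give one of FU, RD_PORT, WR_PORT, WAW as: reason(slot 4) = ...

(0) want 1×MEM +1rd +0wr — yes → AL2|MU1|ME0|BR1|rd4|wr2
(1) want 1×ALU +2rd +1wr — yes → AL1|MU1|ME0|BR1|rd2|wr1
(2) want 1×MUL +2rd +1wr — yes → AL1|MU0|ME0|BR1|rd0|wr0
(3) want 1×ALU +2rd +1wr — RD_PORT → AL1|MU0|ME0|BR1|rd0|wr0
(4) want 1×ALU +1rd +1wr — RD_PORT → AL1|MU0|ME0|BR1|rd0|wr0
(5) want 1×MEM +2rd +0wr — FU → AL1|MU0|ME0|BR1|rd0|wr0
(6) want 1×ALU +2rd +1wr — RD_PORT → AL1|MU0|ME0|BR1|rd0|wr0
(7) want 1×MEM +1rd +1wr — FU → AL1|MU0|ME0|BR1|rd0|wr0

reason(slot 4) = RD_PORT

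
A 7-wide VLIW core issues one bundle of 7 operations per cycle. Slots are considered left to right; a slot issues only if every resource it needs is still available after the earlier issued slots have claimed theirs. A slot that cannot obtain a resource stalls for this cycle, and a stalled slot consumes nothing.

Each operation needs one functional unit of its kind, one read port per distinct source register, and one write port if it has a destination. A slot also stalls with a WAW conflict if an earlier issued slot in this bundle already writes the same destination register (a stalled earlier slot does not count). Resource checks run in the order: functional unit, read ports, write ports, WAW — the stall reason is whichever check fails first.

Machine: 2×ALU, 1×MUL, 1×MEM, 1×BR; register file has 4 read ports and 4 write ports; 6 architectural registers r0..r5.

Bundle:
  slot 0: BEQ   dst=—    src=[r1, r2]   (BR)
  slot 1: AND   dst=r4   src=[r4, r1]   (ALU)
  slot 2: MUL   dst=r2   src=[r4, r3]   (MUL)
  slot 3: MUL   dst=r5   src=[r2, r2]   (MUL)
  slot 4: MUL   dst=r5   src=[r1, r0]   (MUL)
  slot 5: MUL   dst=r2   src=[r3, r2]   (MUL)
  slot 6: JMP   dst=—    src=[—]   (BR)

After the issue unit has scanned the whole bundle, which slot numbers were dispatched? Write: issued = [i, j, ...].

slot 0 (BR): ISSUE — free A2,Mu1,Ld1,B0 rp2 wp4
slot 1 (ALU): ISSUE — free A1,Mu1,Ld1,B0 rp0 wp3
slot 2 (MUL): stall RD_PORT — free A1,Mu1,Ld1,B0 rp0 wp3
slot 3 (MUL): stall RD_PORT — free A1,Mu1,Ld1,B0 rp0 wp3
slot 4 (MUL): stall RD_PORT — free A1,Mu1,Ld1,B0 rp0 wp3
slot 5 (MUL): stall RD_PORT — free A1,Mu1,Ld1,B0 rp0 wp3
slot 6 (BR): stall FU — free A1,Mu1,Ld1,B0 rp0 wp3

issued = [0, 1]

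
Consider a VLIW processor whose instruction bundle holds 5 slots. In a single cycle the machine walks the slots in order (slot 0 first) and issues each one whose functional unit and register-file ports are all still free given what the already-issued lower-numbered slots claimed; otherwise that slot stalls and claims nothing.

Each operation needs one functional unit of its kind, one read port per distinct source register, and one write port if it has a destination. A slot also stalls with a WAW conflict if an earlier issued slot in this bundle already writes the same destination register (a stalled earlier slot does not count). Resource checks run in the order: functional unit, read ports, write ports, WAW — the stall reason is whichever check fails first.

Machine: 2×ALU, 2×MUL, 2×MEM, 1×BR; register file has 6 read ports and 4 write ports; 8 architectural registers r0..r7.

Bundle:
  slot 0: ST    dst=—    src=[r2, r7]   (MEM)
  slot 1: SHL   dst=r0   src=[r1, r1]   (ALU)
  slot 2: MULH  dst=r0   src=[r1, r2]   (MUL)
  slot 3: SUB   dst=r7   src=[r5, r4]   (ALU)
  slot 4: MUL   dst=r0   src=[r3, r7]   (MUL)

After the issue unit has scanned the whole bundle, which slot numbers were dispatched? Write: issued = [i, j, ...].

  0. MEM ⇒ go  {2A/2Mu/1Ld/1B | 4r 4w}
  1. ALU→r0 ⇒ go  {1A/2Mu/1Ld/1B | 3r 3w}
  2. MUL→r0 ⇒ no(WAW)  {1A/2Mu/1Ld/1B | 3r 3w}
  3. ALU→r7 ⇒ go  {0A/2Mu/1Ld/1B | 1r 2w}
  4. MUL→r0 ⇒ no(RD_PORT)  {0A/2Mu/1Ld/1B | 1r 2w}

issued = [0, 1, 3]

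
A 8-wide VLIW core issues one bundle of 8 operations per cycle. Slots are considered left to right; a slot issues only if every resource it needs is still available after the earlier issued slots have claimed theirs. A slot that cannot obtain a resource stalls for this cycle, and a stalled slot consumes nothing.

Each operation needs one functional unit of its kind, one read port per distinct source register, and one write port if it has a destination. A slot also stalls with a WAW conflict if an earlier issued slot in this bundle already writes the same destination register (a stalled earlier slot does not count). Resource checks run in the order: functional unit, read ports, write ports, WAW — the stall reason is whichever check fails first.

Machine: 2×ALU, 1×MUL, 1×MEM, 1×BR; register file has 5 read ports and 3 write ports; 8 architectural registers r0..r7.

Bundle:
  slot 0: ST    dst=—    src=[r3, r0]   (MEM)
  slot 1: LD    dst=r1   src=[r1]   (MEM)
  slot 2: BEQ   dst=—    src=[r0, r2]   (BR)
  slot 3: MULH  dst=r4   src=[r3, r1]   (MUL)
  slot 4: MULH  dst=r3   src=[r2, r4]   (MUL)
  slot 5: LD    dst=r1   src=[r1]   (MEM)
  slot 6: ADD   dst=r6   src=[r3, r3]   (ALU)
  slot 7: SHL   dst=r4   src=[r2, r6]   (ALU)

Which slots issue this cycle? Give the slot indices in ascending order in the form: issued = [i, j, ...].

[0] MEM needs rd=2 wr=0: ok; after: ALU=2 MUL=1 MEM=0 BR=1, R=3, W=3
[1] MEM needs rd=1 wr=1: FU; after: ALU=2 MUL=1 MEM=0 BR=1, R=3, W=3
[2] BR needs rd=2 wr=0: ok; after: ALU=2 MUL=1 MEM=0 BR=0, R=1, W=3
[3] MUL needs rd=2 wr=1: RD_PORT; after: ALU=2 MUL=1 MEM=0 BR=0, R=1, W=3
[4] MUL needs rd=2 wr=1: RD_PORT; after: ALU=2 MUL=1 MEM=0 BR=0, R=1, W=3
[5] MEM needs rd=1 wr=1: FU; after: ALU=2 MUL=1 MEM=0 BR=0, R=1, W=3
[6] ALU needs rd=1 wr=1: ok; after: ALU=1 MUL=1 MEM=0 BR=0, R=0, W=2
[7] ALU needs rd=2 wr=1: RD_PORT; after: ALU=1 MUL=1 MEM=0 BR=0, R=0, W=2

issued = [0, 2, 6]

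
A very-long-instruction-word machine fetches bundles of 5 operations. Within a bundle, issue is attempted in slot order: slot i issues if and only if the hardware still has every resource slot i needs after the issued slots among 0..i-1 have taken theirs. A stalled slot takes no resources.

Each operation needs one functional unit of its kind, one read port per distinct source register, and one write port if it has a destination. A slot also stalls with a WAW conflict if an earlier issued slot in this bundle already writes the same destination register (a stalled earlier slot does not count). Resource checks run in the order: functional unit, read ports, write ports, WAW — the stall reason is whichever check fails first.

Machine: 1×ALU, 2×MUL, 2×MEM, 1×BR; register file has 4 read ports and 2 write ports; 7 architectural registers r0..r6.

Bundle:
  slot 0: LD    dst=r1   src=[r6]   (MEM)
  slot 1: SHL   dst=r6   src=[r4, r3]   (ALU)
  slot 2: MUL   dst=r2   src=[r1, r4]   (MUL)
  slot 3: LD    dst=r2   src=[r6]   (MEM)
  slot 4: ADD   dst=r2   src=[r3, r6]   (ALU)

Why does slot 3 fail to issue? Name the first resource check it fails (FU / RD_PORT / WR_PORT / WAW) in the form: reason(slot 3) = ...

reason(slot 3) = WR_PORT

#0 MEM src=r6 dispatched  <A:1 Mu:2 Ld:1 B:1 rd:3 wr:1>
#1 ALU src=r4,r3 dispatched  <A:0 Mu:2 Ld:1 B:1 rd:1 wr:0>
#2 MUL src=r1,r4 held:RD_PORT  <A:0 Mu:2 Ld:1 B:1 rd:1 wr:0>
#3 MEM src=r6 held:WR_PORT  <A:0 Mu:2 Ld:1 B:1 rd:1 wr:0>
#4 ALU src=r3,r6 held:FU  <A:0 Mu:2 Ld:1 B:1 rd:1 wr:0>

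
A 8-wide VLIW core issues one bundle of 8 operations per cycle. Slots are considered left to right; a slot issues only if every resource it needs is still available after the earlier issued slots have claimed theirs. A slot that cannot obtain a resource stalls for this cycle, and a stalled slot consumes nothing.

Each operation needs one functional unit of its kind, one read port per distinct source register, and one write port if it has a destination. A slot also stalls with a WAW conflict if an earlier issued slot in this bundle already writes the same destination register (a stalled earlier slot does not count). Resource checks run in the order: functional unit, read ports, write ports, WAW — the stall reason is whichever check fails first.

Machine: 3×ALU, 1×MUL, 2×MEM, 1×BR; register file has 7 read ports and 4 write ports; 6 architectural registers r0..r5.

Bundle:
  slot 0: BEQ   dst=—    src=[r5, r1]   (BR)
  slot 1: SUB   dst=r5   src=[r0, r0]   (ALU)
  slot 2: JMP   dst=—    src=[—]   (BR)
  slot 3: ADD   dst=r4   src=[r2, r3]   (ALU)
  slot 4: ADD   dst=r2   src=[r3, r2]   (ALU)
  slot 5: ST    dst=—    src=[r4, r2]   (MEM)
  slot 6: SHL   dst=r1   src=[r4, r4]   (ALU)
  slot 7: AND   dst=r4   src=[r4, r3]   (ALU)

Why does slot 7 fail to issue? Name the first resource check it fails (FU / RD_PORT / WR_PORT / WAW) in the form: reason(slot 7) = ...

#0 BR src=r5,r1 dispatched  <A:3 Mu:1 Ld:2 B:0 rd:5 wr:4>
#1 ALU src=r0,r0 dispatched  <A:2 Mu:1 Ld:2 B:0 rd:4 wr:3>
#2 BR src=- held:FU  <A:2 Mu:1 Ld:2 B:0 rd:4 wr:3>
#3 ALU src=r2,r3 dispatched  <A:1 Mu:1 Ld:2 B:0 rd:2 wr:2>
#4 ALU src=r3,r2 dispatched  <A:0 Mu:1 Ld:2 B:0 rd:0 wr:1>
#5 MEM src=r4,r2 held:RD_PORT  <A:0 Mu:1 Ld:2 B:0 rd:0 wr:1>
#6 ALU src=r4,r4 held:FU  <A:0 Mu:1 Ld:2 B:0 rd:0 wr:1>
#7 ALU src=r4,r3 held:FU  <A:0 Mu:1 Ld:2 B:0 rd:0 wr:1>

reason(slot 7) = FU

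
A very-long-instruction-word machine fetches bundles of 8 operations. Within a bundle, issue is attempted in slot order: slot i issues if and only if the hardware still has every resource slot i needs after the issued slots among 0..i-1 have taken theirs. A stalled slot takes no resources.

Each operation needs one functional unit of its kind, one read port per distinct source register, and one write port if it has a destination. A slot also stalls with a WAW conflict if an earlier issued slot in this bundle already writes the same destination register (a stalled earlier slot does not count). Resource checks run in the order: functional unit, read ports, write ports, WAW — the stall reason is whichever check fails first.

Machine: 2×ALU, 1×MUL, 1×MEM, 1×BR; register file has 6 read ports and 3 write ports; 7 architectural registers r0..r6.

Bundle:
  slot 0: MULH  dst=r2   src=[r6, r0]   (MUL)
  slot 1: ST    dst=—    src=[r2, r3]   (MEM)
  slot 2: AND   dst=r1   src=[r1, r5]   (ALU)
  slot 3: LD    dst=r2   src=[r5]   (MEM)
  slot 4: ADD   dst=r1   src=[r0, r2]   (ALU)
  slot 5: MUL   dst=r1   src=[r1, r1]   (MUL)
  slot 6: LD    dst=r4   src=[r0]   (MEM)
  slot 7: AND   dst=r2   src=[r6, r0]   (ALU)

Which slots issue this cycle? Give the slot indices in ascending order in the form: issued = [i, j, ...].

  0. MUL→r2 ⇒ go  {2A/0Mu/1Ld/1B | 4r 2w}
  1. MEM ⇒ go  {2A/0Mu/0Ld/1B | 2r 2w}
  2. ALU→r1 ⇒ go  {1A/0Mu/0Ld/1B | 0r 1w}
  3. MEM→r2 ⇒ no(FU)  {1A/0Mu/0Ld/1B | 0r 1w}
  4. ALU→r1 ⇒ no(RD_PORT)  {1A/0Mu/0Ld/1B | 0r 1w}
  5. MUL→r1 ⇒ no(FU)  {1A/0Mu/0Ld/1B | 0r 1w}
  6. MEM→r4 ⇒ no(FU)  {1A/0Mu/0Ld/1B | 0r 1w}
  7. ALU→r2 ⇒ no(RD_PORT)  {1A/0Mu/0Ld/1B | 0r 1w}

issued = [0, 1, 2]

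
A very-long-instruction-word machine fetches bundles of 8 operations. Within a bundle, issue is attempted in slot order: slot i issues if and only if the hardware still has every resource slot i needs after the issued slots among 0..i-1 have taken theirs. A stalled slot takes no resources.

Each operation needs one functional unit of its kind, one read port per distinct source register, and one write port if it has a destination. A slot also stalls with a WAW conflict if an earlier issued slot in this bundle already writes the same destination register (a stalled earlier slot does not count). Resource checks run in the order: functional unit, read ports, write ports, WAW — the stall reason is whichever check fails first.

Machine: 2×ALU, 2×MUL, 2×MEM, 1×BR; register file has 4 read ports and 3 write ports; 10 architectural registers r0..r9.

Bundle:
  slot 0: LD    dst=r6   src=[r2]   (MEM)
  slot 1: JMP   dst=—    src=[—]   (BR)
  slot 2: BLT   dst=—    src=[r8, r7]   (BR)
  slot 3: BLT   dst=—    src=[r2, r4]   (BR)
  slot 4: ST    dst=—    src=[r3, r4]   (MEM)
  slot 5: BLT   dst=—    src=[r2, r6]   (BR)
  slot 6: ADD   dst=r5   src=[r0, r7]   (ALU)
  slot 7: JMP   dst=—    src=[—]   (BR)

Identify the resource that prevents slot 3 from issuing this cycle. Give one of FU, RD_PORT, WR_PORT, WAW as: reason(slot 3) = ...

reason(slot 3) = FU

  0. MEM→r6 ⇒ go  {2A/2Mu/1Ld/1B | 3r 2w}
  1. BR ⇒ go  {2A/2Mu/1Ld/0B | 3r 2w}
  2. BR ⇒ no(FU)  {2A/2Mu/1Ld/0B | 3r 2w}
  3. BR ⇒ no(FU)  {2A/2Mu/1Ld/0B | 3r 2w}
  4. MEM ⇒ go  {2A/2Mu/0Ld/0B | 1r 2w}
  5. BR ⇒ no(FU)  {2A/2Mu/0Ld/0B | 1r 2w}
  6. ALU→r5 ⇒ no(RD_PORT)  {2A/2Mu/0Ld/0B | 1r 2w}
  7. BR ⇒ no(FU)  {2A/2Mu/0Ld/0B | 1r 2w}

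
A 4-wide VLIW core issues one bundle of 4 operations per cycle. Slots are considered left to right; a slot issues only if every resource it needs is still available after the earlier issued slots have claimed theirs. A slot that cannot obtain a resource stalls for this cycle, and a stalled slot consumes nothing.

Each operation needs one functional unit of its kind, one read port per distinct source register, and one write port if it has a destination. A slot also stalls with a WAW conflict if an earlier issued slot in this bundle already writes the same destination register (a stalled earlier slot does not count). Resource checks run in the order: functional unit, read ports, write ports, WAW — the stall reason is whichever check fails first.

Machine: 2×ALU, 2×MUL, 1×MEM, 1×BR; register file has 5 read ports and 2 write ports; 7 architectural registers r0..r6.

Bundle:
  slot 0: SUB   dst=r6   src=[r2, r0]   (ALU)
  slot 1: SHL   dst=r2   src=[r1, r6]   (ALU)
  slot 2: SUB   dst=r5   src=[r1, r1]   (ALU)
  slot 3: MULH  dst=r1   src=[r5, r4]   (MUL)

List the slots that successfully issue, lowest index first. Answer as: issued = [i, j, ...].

issued = [0, 1]

slot 0 (ALU): ISSUE — free A1,Mu2,Ld1,B1 rp3 wp1
slot 1 (ALU): ISSUE — free A0,Mu2,Ld1,B1 rp1 wp0
slot 2 (ALU): stall FU — free A0,Mu2,Ld1,B1 rp1 wp0
slot 3 (MUL): stall RD_PORT — free A0,Mu2,Ld1,B1 rp1 wp0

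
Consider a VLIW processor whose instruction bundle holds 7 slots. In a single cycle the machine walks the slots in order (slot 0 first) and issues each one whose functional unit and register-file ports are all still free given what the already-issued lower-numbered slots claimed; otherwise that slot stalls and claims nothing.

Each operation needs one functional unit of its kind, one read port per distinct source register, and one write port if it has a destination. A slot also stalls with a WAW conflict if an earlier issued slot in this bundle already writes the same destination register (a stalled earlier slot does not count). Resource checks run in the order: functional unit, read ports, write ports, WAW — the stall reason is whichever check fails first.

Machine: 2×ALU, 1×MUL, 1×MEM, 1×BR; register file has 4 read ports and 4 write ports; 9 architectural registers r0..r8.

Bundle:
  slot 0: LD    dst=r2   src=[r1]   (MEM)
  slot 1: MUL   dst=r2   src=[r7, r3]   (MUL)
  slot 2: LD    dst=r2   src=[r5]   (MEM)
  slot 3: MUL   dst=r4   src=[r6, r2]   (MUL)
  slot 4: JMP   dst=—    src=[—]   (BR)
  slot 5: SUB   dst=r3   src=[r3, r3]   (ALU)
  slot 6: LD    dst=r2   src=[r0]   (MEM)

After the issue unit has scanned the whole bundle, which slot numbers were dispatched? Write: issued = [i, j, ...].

issued = [0, 3, 4, 5]

[0] MEM needs rd=1 wr=1: ok; after: ALU=2 MUL=1 MEM=0 BR=1, R=3, W=3
[1] MUL needs rd=2 wr=1: WAW; after: ALU=2 MUL=1 MEM=0 BR=1, R=3, W=3
[2] MEM needs rd=1 wr=1: FU; after: ALU=2 MUL=1 MEM=0 BR=1, R=3, W=3
[3] MUL needs rd=2 wr=1: ok; after: ALU=2 MUL=0 MEM=0 BR=1, R=1, W=2
[4] BR needs rd=0 wr=0: ok; after: ALU=2 MUL=0 MEM=0 BR=0, R=1, W=2
[5] ALU needs rd=1 wr=1: ok; after: ALU=1 MUL=0 MEM=0 BR=0, R=0, W=1
[6] MEM needs rd=1 wr=1: FU; after: ALU=1 MUL=0 MEM=0 BR=0, R=0, W=1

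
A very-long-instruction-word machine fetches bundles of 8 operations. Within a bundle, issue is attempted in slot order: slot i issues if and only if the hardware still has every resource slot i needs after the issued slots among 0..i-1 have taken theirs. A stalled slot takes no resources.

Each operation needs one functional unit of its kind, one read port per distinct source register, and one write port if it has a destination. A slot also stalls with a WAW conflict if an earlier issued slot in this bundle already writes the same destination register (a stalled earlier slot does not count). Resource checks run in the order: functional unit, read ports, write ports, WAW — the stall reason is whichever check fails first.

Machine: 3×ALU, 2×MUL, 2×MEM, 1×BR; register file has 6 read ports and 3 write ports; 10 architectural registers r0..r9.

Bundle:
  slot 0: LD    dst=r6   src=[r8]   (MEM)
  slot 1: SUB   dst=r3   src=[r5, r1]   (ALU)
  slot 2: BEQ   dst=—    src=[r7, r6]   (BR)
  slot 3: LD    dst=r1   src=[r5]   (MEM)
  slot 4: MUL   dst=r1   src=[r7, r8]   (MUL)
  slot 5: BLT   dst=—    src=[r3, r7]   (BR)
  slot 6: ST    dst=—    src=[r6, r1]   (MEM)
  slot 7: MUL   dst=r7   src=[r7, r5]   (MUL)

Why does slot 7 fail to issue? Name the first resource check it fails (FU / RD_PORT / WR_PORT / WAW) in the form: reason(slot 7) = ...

[0] MEM needs rd=1 wr=1: ok; after: ALU=3 MUL=2 MEM=1 BR=1, R=5, W=2
[1] ALU needs rd=2 wr=1: ok; after: ALU=2 MUL=2 MEM=1 BR=1, R=3, W=1
[2] BR needs rd=2 wr=0: ok; after: ALU=2 MUL=2 MEM=1 BR=0, R=1, W=1
[3] MEM needs rd=1 wr=1: ok; after: ALU=2 MUL=2 MEM=0 BR=0, R=0, W=0
[4] MUL needs rd=2 wr=1: RD_PORT; after: ALU=2 MUL=2 MEM=0 BR=0, R=0, W=0
[5] BR needs rd=2 wr=0: FU; after: ALU=2 MUL=2 MEM=0 BR=0, R=0, W=0
[6] MEM needs rd=2 wr=0: FU; after: ALU=2 MUL=2 MEM=0 BR=0, R=0, W=0
[7] MUL needs rd=2 wr=1: RD_PORT; after: ALU=2 MUL=2 MEM=0 BR=0, R=0, W=0

reason(slot 7) = RD_PORT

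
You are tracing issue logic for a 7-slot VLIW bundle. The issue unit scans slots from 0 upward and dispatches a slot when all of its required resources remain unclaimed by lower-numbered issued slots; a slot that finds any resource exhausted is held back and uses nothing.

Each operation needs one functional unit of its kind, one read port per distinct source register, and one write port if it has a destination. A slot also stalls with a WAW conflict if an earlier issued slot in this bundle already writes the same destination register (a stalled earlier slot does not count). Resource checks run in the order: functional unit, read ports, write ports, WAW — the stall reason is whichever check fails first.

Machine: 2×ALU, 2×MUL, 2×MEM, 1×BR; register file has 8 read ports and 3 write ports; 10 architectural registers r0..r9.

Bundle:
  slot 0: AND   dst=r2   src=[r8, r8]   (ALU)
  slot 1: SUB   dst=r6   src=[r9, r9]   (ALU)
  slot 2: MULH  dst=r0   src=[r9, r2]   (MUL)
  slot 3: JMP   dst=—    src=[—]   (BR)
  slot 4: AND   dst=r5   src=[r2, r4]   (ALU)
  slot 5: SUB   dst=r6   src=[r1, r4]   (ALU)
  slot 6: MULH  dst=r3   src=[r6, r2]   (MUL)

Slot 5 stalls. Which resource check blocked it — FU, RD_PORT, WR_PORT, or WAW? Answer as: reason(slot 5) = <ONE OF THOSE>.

slot 0 (ALU): ISSUE — free A1,Mu2,Ld2,B1 rp7 wp2
slot 1 (ALU): ISSUE — free A0,Mu2,Ld2,B1 rp6 wp1
slot 2 (MUL): ISSUE — free A0,Mu1,Ld2,B1 rp4 wp0
slot 3 (BR): ISSUE — free A0,Mu1,Ld2,B0 rp4 wp0
slot 4 (ALU): stall FU — free A0,Mu1,Ld2,B0 rp4 wp0
slot 5 (ALU): stall FU — free A0,Mu1,Ld2,B0 rp4 wp0
slot 6 (MUL): stall WR_PORT — free A0,Mu1,Ld2,B0 rp4 wp0

reason(slot 5) = FU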